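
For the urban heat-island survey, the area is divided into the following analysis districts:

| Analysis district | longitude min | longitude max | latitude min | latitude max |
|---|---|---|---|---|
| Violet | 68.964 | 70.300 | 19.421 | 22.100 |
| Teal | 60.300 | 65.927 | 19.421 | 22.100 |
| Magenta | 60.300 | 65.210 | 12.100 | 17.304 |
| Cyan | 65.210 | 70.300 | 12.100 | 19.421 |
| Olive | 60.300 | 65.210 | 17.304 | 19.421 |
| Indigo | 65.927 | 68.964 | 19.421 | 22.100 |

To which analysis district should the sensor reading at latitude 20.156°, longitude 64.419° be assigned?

Teal

The point has longitude = 64.419 and latitude = 20.156.
Only Teal satisfies 60.300 ≤ longitude ≤ 65.927 and 19.421 ≤ latitude ≤ 22.100.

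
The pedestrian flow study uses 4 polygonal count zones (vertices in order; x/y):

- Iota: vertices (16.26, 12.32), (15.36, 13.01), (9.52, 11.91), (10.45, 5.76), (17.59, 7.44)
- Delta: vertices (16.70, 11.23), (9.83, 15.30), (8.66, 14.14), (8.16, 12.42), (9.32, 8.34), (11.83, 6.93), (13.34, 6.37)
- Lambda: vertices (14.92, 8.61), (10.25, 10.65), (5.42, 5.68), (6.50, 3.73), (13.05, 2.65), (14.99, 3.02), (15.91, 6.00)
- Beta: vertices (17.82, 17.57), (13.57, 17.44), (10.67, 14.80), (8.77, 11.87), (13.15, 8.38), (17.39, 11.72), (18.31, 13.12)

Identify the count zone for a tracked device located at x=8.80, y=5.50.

Cast a ray rightward from (8.80, 5.50). For each polygon, the edges (by vertex number in listed order) whose endpoints lie on opposite sides of y = 5.50, where each meets that height, and whether that is right or left of the point:
Iota: no edge straddles that height → 0 crossings.
Delta: no edge straddles that height → 0 crossings.
Lambda: 3–4 at x≈5.520 (left), 6–7 at x≈15.756 (right) → 1 crossing.
Beta: no edge straddles that height → 0 crossings.
Only Lambda has an odd count, so the point is inside Lambda.

Lambda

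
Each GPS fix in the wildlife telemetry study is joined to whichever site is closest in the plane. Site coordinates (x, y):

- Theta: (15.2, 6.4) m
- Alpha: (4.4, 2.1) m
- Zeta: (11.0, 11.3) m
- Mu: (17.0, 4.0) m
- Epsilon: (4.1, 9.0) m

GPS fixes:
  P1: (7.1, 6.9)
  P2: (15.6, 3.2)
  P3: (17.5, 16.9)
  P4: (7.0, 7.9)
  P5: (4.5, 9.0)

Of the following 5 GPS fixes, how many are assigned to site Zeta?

1

P1 → Epsilon
P2 → Mu
P3 → Zeta
P4 → Epsilon
P5 → Epsilon
1 of the 5 goes to Zeta.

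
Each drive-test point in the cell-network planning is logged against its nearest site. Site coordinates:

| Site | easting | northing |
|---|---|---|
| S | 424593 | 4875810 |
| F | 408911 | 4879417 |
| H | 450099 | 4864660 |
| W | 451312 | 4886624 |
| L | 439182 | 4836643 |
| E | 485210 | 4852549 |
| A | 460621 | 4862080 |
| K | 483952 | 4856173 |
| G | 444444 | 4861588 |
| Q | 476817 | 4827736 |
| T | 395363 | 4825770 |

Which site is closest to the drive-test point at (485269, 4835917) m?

Squared distances to each site:
S: 5273028425.000; F: 7722794164.000; H: 2063088949.000; W: 3724277698.000; L: 2124538645.000; E: 276626905.000; A: 1292026473.000; K: 412040025.000; G: 2325680866.000; Q: 138365065.000; T: 8186050445.000.
Minimum at Q.

Q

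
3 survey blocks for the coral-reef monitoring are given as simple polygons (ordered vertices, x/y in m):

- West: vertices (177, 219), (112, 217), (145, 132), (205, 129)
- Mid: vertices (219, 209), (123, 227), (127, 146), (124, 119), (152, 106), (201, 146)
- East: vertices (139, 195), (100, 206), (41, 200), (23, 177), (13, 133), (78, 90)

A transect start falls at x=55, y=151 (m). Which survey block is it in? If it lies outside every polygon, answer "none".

East

Cast a ray rightward from (55, 151). For each polygon, the edges (by vertex number in listed order) whose endpoints lie on opposite sides of y = 151, where each meets that height, and whether that is right or left of the point:
West: 2–3 at x≈137.6 (right), 4–1 at x≈198.2 (right) → 2 crossings.
Mid: 2–3 at x≈126.8 (right), 6–1 at x≈202.4 (right) → 2 crossings.
East: 4–5 at x≈17.1 (left), 6–1 at x≈113.4 (right) → 1 crossing.
Only East has an odd count, so the point is inside East.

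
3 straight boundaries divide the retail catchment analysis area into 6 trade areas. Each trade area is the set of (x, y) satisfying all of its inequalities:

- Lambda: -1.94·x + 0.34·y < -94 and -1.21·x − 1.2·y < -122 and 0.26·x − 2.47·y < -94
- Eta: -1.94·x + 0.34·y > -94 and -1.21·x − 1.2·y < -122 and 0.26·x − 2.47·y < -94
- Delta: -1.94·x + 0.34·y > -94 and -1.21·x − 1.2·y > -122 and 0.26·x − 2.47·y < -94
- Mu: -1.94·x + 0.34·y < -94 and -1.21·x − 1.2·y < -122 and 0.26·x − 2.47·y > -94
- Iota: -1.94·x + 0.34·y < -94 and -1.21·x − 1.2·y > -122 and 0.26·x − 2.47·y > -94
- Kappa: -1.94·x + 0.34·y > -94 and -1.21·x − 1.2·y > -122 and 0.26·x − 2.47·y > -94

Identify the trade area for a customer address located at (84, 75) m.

-1.94·84 + 0.34·75 = -137.460, which is < -94
-1.21·84 − 1.2·75 = -191.640, which is < -122
0.26·84 − 2.47·75 = -163.410, which is < -94
This sign pattern matches Lambda.

Lambda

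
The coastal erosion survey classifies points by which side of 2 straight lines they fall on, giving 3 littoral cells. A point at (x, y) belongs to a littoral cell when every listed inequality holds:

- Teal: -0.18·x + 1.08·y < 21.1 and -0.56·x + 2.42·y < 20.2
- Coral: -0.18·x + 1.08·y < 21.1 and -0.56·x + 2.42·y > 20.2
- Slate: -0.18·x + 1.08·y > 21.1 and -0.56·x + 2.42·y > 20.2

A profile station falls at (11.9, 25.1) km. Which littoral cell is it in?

-0.18·11.9 + 1.08·25.1 = 24.966, which is > 21.1
-0.56·11.9 + 2.42·25.1 = 54.078, which is > 20.2
This sign pattern matches Slate.

Slate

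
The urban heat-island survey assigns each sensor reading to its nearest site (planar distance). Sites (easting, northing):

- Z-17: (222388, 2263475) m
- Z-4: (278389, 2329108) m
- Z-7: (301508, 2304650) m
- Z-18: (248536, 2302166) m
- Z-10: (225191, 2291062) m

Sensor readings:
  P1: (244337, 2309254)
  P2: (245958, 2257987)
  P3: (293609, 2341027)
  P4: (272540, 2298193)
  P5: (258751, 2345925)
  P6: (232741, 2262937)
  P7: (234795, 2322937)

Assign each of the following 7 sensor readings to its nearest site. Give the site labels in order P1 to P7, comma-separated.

Z-18, Z-17, Z-4, Z-18, Z-4, Z-17, Z-18

P1 → Z-18 (d²=67871345.00)
P2 → Z-17 (d²=585663044.00)
P3 → Z-4 (d²=373710961.00)
P4 → Z-18 (d²=591976745.00)
P5 → Z-4 (d²=668462533.00)
P6 → Z-17 (d²=107474053.00)
P7 → Z-18 (d²=620249522.00)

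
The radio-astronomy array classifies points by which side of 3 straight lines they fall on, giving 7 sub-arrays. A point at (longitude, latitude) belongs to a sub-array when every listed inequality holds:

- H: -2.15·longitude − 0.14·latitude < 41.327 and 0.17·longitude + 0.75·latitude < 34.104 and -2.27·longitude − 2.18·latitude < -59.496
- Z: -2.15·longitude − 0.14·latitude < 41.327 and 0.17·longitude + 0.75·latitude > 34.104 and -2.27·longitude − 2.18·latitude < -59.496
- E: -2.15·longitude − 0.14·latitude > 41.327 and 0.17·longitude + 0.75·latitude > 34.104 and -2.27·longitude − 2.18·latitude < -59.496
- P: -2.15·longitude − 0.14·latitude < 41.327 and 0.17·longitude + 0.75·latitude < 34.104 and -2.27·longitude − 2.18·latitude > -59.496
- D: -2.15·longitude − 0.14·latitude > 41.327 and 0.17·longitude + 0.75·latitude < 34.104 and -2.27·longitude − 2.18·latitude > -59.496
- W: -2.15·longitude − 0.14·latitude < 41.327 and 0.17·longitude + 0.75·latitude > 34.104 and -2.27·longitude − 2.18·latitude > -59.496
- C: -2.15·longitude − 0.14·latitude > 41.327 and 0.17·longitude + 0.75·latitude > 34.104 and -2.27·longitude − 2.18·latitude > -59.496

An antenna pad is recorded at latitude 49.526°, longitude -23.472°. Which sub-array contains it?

D

-2.15·-23.472 − 0.14·49.526 = 43.531, which is > 41.327
0.17·-23.472 + 0.75·49.526 = 33.154, which is < 34.104
-2.27·-23.472 − 2.18·49.526 = -54.685, which is > -59.496
This sign pattern matches D.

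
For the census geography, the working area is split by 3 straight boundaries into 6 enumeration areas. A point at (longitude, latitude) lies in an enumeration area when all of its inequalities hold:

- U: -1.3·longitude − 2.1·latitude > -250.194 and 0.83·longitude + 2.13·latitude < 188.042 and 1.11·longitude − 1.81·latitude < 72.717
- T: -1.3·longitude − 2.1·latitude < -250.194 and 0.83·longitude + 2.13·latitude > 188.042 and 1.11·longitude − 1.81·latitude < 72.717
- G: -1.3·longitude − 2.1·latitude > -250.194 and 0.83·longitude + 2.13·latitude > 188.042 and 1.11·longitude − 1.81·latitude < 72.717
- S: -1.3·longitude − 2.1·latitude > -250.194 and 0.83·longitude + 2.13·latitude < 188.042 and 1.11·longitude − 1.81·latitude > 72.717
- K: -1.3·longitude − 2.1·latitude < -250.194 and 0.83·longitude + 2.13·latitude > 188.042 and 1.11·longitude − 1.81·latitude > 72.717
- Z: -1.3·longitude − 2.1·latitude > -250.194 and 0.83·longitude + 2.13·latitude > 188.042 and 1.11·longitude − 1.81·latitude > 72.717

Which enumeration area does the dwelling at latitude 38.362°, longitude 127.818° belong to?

-1.3·127.818 − 2.1·38.362 = -246.724, which is > -250.194
0.83·127.818 + 2.13·38.362 = 187.800, which is < 188.042
1.11·127.818 − 1.81·38.362 = 72.443, which is < 72.717
This sign pattern matches U.

U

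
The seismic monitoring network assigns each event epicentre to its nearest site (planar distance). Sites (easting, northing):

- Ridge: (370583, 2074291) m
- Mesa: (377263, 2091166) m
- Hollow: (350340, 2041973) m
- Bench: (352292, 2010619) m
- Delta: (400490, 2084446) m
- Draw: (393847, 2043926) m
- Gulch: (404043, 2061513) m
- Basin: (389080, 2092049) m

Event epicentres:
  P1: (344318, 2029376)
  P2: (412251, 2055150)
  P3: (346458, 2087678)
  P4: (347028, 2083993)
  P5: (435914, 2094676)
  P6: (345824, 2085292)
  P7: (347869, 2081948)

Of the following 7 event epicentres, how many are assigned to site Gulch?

1

P1 → Hollow
P2 → Gulch
P3 → Ridge
P4 → Ridge
P5 → Delta
P6 → Ridge
P7 → Ridge
1 of the 7 goes to Gulch.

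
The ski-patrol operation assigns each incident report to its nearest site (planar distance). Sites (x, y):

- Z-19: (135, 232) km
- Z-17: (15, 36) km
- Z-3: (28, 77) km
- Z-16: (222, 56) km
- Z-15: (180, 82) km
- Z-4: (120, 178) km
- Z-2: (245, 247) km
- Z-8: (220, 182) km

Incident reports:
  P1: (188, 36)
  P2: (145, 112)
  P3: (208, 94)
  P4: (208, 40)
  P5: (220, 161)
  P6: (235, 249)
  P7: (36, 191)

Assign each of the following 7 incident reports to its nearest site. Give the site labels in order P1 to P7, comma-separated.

Z-16, Z-15, Z-15, Z-16, Z-8, Z-2, Z-4

P1 → Z-16 (d²=1556.00)
P2 → Z-15 (d²=2125.00)
P3 → Z-15 (d²=928.00)
P4 → Z-16 (d²=452.00)
P5 → Z-8 (d²=441.00)
P6 → Z-2 (d²=104.00)
P7 → Z-4 (d²=7225.00)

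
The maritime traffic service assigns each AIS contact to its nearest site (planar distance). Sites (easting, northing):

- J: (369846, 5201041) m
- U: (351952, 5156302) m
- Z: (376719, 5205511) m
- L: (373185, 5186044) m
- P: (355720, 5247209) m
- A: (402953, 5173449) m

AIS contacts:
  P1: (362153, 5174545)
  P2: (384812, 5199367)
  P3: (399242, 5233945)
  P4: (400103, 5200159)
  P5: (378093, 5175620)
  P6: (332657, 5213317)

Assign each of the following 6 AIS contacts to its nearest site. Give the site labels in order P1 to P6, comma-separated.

P1 → L (d²=253932025.00)
P2 → Z (d²=103245385.00)
P3 → Z (d²=1315777885.00)
P4 → Z (d²=575455360.00)
P5 → L (d²=132748240.00)
P6 → J (d²=1533721897.00)

L, Z, Z, Z, L, J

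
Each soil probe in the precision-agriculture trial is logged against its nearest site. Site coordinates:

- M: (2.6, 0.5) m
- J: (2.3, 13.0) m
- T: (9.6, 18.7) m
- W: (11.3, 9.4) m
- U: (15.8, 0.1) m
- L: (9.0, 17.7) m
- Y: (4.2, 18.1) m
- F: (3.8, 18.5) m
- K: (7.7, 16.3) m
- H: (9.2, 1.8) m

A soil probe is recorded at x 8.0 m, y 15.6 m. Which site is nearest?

Squared distances to each site:
M: 257.170; J: 39.250; T: 12.170; W: 49.330; U: 301.090; L: 5.410; Y: 20.690; F: 26.050; K: 0.580; H: 191.880.
Minimum at K.

K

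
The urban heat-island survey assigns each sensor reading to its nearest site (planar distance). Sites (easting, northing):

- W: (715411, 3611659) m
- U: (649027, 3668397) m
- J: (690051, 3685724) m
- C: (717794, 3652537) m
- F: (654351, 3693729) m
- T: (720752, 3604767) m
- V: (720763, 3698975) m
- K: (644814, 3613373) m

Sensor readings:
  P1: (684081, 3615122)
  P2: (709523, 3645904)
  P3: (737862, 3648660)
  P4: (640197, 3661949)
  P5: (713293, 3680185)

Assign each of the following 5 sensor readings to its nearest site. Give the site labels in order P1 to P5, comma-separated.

W, C, C, U, V

P1 → W (d²=993561269.00)
P2 → C (d²=112406130.00)
P3 → C (d²=417755753.00)
P4 → U (d²=119545604.00)
P5 → V (d²=408865000.00)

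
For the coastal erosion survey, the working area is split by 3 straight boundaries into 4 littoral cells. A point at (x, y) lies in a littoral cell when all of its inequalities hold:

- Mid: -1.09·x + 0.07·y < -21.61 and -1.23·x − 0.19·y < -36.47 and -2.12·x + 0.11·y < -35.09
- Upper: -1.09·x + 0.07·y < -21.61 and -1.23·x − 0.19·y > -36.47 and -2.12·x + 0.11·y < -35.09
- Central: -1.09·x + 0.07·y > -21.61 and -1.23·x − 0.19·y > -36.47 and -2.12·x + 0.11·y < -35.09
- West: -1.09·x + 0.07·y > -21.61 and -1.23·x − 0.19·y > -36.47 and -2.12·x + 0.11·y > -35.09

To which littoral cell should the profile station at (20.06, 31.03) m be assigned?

-1.09·20.06 + 0.07·31.03 = -19.693, which is > -21.61
-1.23·20.06 − 0.19·31.03 = -30.569, which is > -36.47
-2.12·20.06 + 0.11·31.03 = -39.114, which is < -35.09
This sign pattern matches Central.

Central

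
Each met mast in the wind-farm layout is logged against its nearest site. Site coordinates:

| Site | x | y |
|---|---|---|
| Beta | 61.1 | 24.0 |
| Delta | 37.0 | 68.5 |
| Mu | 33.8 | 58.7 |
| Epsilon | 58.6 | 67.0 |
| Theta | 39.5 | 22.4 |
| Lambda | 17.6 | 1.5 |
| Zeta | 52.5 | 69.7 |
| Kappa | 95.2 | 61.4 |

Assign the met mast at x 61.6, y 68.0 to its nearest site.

Squared distances to each site:
Beta: 1936.250; Delta: 605.410; Mu: 859.330; Epsilon: 10.000; Theta: 2567.770; Lambda: 6358.250; Zeta: 85.700; Kappa: 1172.520.
Minimum at Epsilon.

Epsilon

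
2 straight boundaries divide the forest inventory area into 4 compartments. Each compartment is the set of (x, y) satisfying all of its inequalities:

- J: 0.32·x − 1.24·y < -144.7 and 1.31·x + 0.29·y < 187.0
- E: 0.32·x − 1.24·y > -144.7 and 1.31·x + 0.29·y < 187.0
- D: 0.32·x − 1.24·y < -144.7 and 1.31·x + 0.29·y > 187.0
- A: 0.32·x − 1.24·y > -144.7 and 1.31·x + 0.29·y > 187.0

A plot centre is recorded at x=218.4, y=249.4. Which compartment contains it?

0.32·218.4 − 1.24·249.4 = -239.368, which is < -144.7
1.31·218.4 + 0.29·249.4 = 358.430, which is > 187.0
This sign pattern matches D.

D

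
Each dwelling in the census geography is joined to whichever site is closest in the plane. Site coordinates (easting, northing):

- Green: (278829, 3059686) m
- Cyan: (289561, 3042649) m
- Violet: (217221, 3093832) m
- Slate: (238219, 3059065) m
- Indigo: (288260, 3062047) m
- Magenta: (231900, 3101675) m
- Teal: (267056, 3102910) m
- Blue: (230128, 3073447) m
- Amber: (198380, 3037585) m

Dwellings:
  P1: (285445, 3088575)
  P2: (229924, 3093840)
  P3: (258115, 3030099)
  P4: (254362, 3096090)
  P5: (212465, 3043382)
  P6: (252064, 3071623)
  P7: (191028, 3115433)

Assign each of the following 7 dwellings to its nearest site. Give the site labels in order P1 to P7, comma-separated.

P1 → Teal (d²=543647546.00)
P2 → Magenta (d²=65291801.00)
P3 → Cyan (d²=1146353416.00)
P4 → Teal (d²=207650036.00)
P5 → Amber (d²=231992434.00)
P6 → Slate (d²=349387389.00)
P7 → Violet (d²=1152676450.00)

Teal, Magenta, Cyan, Teal, Amber, Slate, Violet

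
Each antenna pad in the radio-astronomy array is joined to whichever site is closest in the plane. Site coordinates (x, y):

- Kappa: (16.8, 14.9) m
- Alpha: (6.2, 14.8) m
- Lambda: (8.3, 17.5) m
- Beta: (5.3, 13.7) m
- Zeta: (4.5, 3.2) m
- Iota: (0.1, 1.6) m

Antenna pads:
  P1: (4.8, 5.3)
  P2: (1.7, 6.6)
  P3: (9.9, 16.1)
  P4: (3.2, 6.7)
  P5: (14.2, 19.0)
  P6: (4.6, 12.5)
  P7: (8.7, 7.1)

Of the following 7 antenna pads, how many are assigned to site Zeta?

P1 → Zeta
P2 → Zeta
P3 → Lambda
P4 → Zeta
P5 → Kappa
P6 → Beta
P7 → Zeta
4 of the 7 go to Zeta.

4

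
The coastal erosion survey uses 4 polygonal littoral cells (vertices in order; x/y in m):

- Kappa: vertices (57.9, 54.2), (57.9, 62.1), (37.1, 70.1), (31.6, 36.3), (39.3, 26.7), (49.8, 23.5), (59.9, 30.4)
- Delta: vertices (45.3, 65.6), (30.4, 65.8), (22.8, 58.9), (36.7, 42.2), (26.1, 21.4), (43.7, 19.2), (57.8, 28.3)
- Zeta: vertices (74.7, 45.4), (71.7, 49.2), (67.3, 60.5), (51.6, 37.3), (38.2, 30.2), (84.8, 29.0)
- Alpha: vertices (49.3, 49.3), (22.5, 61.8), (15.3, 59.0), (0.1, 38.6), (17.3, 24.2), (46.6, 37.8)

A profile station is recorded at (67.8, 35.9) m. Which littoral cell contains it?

Zeta

Cast a ray rightward from (67.8, 35.9). For each polygon, the edges (by vertex number in listed order) whose endpoints lie on opposite sides of y = 35.9, where each meets that height, and whether that is right or left of the point:
Kappa: 4–5 at x≈31.92 (left), 7–1 at x≈59.44 (left) → 0 crossings.
Delta: 4–5 at x≈33.49 (left), 7–1 at x≈55.25 (left) → 0 crossings.
Zeta: 4–5 at x≈48.96 (left), 6–1 at x≈80.55 (right) → 1 crossing.
Alpha: 4–5 at x≈3.33 (left), 5–6 at x≈42.51 (left) → 0 crossings.
Only Zeta has an odd count, so the point is inside Zeta.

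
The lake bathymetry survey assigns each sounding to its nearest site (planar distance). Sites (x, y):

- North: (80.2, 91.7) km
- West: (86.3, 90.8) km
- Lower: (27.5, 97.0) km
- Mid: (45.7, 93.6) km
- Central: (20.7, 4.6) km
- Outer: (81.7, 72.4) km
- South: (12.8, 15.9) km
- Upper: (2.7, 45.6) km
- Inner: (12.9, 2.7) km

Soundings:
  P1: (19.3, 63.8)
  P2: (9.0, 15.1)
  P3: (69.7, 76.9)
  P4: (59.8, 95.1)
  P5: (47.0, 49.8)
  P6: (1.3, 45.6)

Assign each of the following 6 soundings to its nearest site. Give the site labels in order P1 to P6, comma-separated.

Upper, South, Outer, Mid, Outer, Upper

P1 → Upper (d²=606.80)
P2 → South (d²=15.08)
P3 → Outer (d²=164.25)
P4 → Mid (d²=201.06)
P5 → Outer (d²=1714.85)
P6 → Upper (d²=1.96)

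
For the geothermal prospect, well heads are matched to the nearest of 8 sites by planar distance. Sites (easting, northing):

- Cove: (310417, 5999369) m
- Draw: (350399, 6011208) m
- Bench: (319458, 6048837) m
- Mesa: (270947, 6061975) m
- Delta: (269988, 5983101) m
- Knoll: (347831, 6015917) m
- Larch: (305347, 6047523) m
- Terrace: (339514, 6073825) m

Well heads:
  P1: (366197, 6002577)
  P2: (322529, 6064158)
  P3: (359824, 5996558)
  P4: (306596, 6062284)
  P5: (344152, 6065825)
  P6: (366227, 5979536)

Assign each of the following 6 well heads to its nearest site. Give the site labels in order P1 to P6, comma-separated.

Draw, Bench, Draw, Larch, Terrace, Draw

P1 → Draw (d²=324070965.00)
P2 → Bench (d²=244164082.00)
P3 → Draw (d²=303453125.00)
P4 → Larch (d²=219447122.00)
P5 → Terrace (d²=85511044.00)
P6 → Draw (d²=1253641168.00)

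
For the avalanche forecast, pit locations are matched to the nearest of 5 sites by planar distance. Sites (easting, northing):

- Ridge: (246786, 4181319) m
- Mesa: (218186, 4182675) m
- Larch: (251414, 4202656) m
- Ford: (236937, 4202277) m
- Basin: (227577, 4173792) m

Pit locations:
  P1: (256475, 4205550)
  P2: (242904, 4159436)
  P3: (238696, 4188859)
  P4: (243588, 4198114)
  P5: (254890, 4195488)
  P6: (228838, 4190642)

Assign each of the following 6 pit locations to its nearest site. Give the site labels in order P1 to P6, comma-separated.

Larch, Basin, Ridge, Ford, Larch, Mesa

P1 → Larch (d²=33988957.00)
P2 → Basin (d²=441011665.00)
P3 → Ridge (d²=122299700.00)
P4 → Ford (d²=61566370.00)
P5 → Larch (d²=63462800.00)
P6 → Mesa (d²=176938193.00)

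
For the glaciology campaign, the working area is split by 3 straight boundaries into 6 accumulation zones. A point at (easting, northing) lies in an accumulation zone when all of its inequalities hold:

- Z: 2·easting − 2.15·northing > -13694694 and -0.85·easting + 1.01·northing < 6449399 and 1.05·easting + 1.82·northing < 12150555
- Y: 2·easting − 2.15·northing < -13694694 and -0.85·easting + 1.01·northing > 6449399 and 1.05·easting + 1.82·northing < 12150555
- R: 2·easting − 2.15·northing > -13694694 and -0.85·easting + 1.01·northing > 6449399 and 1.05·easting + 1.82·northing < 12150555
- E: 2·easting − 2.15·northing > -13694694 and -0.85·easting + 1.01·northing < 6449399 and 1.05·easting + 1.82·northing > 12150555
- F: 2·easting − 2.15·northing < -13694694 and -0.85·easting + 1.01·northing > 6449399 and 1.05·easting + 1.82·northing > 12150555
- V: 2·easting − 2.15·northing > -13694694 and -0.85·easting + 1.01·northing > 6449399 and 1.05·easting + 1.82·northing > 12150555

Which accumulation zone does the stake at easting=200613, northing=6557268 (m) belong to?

Y

2·200613 − 2.15·6557268 = -13696900.200, which is < -13694694
-0.85·200613 + 1.01·6557268 = 6452319.630, which is > 6449399
1.05·200613 + 1.82·6557268 = 12144871.410, which is < 12150555
This sign pattern matches Y.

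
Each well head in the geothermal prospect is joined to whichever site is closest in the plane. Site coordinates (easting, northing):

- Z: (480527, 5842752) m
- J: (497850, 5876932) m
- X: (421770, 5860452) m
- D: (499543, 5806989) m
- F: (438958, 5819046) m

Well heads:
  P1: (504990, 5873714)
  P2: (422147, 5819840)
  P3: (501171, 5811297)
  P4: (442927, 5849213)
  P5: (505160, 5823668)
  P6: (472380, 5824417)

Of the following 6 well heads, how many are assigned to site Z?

P1 → J
P2 → F
P3 → D
P4 → X
P5 → D
P6 → Z
1 of the 6 goes to Z.

1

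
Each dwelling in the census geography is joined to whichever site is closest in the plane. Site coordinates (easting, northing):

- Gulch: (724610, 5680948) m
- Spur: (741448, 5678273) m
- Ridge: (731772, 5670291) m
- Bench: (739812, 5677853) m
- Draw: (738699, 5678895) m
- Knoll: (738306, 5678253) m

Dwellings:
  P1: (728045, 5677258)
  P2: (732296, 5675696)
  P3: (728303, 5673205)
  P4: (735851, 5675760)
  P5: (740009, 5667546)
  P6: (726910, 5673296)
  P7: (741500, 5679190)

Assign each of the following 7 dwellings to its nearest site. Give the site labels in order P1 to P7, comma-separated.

P1 → Gulch (d²=25415325.00)
P2 → Ridge (d²=29488601.00)
P3 → Ridge (d²=20525357.00)
P4 → Knoll (d²=12242074.00)
P5 → Ridge (d²=75383194.00)
P6 → Ridge (d²=32669069.00)
P7 → Spur (d²=843593.00)

Gulch, Ridge, Ridge, Knoll, Ridge, Ridge, Spur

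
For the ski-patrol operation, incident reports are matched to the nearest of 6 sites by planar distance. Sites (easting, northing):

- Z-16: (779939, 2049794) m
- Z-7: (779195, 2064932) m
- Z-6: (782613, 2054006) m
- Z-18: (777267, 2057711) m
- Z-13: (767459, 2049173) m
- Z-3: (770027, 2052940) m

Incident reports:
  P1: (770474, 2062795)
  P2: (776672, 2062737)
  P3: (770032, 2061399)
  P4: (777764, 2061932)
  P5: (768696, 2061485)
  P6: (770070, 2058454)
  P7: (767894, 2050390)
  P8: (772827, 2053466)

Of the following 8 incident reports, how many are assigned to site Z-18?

2

P1 → Z-18
P2 → Z-7
P3 → Z-18
P4 → Z-7
P5 → Z-3
P6 → Z-3
P7 → Z-13
P8 → Z-3
2 of the 8 go to Z-18.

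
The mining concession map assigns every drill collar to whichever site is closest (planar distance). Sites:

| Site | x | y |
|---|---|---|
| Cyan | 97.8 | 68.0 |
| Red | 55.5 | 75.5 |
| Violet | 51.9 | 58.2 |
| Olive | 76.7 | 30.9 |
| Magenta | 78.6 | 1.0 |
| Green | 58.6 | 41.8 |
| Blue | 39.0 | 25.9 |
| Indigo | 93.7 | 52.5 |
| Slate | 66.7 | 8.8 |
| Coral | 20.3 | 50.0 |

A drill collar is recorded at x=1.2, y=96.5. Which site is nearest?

Coral

Squared distances to each site:
Cyan: 10143.810; Red: 3389.490; Violet: 4037.380; Olive: 10003.610; Magenta: 15111.010; Green: 6286.850; Blue: 6413.200; Indigo: 10492.250; Slate: 11981.540; Coral: 2527.060.
Minimum at Coral.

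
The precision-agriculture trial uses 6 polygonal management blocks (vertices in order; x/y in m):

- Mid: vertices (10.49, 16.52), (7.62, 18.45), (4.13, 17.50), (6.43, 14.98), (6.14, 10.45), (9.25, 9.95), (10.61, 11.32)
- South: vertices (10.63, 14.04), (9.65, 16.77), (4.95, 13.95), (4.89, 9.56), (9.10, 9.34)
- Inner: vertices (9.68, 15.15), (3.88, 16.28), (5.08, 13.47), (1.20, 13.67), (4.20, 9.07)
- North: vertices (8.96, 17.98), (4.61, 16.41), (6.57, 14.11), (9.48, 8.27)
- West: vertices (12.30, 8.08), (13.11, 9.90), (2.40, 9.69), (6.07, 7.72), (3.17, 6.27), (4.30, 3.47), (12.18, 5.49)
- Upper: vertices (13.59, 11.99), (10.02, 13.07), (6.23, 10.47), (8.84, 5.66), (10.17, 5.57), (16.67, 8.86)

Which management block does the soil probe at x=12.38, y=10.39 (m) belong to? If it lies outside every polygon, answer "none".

Upper

Cast a ray rightward from (12.38, 10.39). For each polygon, the edges (by vertex number in listed order) whose endpoints lie on opposite sides of y = 10.39, where each meets that height, and whether that is right or left of the point:
Mid: 5–6 at x≈6.513 (left), 6–7 at x≈9.687 (left) → 0 crossings.
South: 3–4 at x≈4.901 (left), 5–1 at x≈9.442 (left) → 0 crossings.
Inner: 4–5 at x≈3.339 (left), 5–1 at x≈5.390 (left) → 0 crossings.
North: 3–4 at x≈8.424 (left), 4–1 at x≈9.366 (left) → 0 crossings.
West: no edge straddles that height → 0 crossings.
Upper: 3–4 at x≈6.273 (left), 6–1 at x≈15.164 (right) → 1 crossing.
Only Upper has an odd count, so the point is inside Upper.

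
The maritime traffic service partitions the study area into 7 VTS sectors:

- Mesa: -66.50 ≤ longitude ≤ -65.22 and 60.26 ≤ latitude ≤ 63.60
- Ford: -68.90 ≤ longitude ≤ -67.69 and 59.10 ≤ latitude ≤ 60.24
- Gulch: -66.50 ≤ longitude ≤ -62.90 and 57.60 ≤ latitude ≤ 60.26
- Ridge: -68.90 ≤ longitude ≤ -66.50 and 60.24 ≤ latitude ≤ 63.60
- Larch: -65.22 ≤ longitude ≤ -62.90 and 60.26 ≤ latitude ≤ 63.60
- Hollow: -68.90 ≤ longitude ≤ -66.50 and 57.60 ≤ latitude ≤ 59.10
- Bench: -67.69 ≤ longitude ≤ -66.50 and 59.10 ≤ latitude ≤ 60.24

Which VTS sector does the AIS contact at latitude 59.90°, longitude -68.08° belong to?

Ford

The point has longitude = -68.08 and latitude = 59.90.
Only Ford satisfies -68.90 ≤ longitude ≤ -67.69 and 59.10 ≤ latitude ≤ 60.24.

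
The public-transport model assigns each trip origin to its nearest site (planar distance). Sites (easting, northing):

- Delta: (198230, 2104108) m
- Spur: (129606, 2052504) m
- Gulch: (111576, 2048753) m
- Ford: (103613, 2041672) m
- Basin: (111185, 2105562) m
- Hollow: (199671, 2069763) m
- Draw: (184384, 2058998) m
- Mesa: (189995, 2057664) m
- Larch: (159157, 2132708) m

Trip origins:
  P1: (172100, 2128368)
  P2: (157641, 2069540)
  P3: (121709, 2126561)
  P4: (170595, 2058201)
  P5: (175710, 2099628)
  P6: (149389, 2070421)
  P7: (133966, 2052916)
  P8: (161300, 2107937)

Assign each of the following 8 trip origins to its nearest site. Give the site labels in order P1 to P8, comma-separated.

P1 → Larch (d²=186356849.00)
P2 → Draw (d²=826321813.00)
P3 → Basin (d²=551712577.00)
P4 → Draw (d²=190771730.00)
P5 → Delta (d²=527220800.00)
P6 → Spur (d²=712385978.00)
P7 → Spur (d²=19179344.00)
P8 → Larch (d²=618194890.00)

Larch, Draw, Basin, Draw, Delta, Spur, Spur, Larch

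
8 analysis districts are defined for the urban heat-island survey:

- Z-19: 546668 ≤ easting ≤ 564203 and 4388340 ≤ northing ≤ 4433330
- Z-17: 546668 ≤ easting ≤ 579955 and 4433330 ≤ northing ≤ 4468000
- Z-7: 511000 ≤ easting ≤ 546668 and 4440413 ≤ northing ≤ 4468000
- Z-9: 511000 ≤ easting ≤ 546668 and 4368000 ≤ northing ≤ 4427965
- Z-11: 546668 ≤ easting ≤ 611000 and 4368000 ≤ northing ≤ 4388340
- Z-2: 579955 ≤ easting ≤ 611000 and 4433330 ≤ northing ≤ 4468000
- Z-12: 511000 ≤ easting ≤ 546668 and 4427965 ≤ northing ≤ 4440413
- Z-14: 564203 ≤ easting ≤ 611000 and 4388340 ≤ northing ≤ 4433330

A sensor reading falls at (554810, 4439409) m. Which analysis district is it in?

The point has easting = 554810 and northing = 4439409.
Only Z-17 satisfies 546668 ≤ easting ≤ 579955 and 4433330 ≤ northing ≤ 4468000.

Z-17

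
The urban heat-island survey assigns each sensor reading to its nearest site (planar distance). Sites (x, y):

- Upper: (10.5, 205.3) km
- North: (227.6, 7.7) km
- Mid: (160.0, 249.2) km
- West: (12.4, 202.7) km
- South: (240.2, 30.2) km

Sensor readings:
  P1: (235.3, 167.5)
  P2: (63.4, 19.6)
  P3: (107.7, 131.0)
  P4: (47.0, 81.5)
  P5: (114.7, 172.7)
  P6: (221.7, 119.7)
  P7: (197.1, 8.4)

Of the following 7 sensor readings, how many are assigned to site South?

1

P1 → Mid
P2 → North
P3 → West
P4 → West
P5 → Mid
P6 → South
P7 → North
1 of the 7 goes to South.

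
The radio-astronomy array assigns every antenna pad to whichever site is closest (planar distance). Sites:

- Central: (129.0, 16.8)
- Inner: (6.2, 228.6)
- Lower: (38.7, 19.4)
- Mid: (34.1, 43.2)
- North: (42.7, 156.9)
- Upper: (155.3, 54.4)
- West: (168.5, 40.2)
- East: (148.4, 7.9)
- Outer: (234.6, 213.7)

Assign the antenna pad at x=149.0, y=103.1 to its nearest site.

Upper

Squared distances to each site:
Central: 7847.690; Inner: 36142.090; Lower: 19171.780; Mid: 16790.020; North: 14194.130; Upper: 2411.380; West: 4336.660; East: 9063.400; Outer: 19559.720.
Minimum at Upper.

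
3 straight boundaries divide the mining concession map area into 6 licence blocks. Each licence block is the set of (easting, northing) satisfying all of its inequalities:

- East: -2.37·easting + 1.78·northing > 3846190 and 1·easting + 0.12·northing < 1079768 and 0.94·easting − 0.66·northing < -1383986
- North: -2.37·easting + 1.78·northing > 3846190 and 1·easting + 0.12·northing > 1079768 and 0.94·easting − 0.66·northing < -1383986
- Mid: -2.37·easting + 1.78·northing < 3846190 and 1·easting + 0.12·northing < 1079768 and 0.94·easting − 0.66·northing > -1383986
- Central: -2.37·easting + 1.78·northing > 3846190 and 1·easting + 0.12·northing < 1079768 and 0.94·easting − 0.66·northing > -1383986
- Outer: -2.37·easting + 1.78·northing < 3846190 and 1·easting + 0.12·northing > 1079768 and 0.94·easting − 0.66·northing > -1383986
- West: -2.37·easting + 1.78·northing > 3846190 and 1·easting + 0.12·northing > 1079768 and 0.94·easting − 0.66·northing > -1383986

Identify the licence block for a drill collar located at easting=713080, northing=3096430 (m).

-2.37·713080 + 1.78·3096430 = 3821645.800, which is < 3846190
1·713080 + 0.12·3096430 = 1084651.600, which is > 1079768
0.94·713080 − 0.66·3096430 = -1373348.600, which is > -1383986
This sign pattern matches Outer.

Outer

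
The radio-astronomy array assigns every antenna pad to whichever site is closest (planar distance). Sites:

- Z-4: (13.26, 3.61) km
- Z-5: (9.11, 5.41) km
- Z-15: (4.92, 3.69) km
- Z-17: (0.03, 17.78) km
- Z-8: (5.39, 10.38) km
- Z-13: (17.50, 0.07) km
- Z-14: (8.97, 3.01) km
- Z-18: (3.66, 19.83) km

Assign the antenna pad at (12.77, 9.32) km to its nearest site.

Z-5

Squared distances to each site:
Z-4: 32.844; Z-5: 28.684; Z-15: 93.319; Z-17: 233.879; Z-8: 55.588; Z-13: 107.935; Z-14: 54.256; Z-18: 193.452.
Minimum at Z-5.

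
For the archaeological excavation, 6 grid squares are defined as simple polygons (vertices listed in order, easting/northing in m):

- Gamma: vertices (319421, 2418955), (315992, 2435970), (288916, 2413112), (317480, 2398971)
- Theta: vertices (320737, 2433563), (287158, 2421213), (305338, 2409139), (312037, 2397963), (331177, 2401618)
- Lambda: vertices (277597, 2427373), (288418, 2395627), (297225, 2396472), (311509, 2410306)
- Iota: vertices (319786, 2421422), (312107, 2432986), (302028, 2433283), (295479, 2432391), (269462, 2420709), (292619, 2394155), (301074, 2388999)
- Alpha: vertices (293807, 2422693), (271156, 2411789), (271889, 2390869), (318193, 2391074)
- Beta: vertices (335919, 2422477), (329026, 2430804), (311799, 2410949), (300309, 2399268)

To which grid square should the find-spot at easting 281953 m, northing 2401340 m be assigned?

Alpha

Cast a ray rightward from (281953, 2401340). For each polygon, the edges (by vertex number in listed order) whose endpoints lie on opposite sides of northing = 2401340, where each meets that height, and whether that is right or left of the point:
Gamma: 3–4 at easting≈312694.8 (right), 4–1 at easting≈317710.1 (right) → 2 crossings.
Theta: 3–4 at easting≈310012.8 (right), 4–5 at easting≈329721.2 (right) → 2 crossings.
Lambda: 1–2 at easting≈286470.7 (right), 3–4 at easting≈302251.3 (right) → 2 crossings.
Iota: 5–6 at easting≈286353.2 (right), 7–1 at easting≈308196.3 (right) → 2 crossings.
Alpha: 2–3 at easting≈271522.1 (left), 4–1 at easting≈310275.4 (right) → 1 crossing.
Beta: 3–4 at easting≈302347.1 (right), 4–1 at easting≈303488.1 (right) → 2 crossings.
Only Alpha has an odd count, so the point is inside Alpha.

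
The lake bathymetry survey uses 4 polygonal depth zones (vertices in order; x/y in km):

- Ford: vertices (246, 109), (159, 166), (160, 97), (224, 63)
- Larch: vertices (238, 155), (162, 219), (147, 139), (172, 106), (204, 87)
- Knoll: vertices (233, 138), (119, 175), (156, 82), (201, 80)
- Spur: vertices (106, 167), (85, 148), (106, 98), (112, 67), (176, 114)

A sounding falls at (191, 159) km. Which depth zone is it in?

Cast a ray rightward from (191, 159). For each polygon, the edges (by vertex number in listed order) whose endpoints lie on opposite sides of y = 159, where each meets that height, and whether that is right or left of the point:
Ford: 1–2 at x≈169.7 (left), 2–3 at x≈159.1 (left) → 0 crossings.
Larch: 1–2 at x≈233.2 (right), 2–3 at x≈150.8 (left) → 1 crossing.
Knoll: 1–2 at x≈168.3 (left), 2–3 at x≈125.4 (left) → 0 crossings.
Spur: 1–2 at x≈97.2 (left), 5–1 at x≈116.6 (left) → 0 crossings.
Only Larch has an odd count, so the point is inside Larch.

Larch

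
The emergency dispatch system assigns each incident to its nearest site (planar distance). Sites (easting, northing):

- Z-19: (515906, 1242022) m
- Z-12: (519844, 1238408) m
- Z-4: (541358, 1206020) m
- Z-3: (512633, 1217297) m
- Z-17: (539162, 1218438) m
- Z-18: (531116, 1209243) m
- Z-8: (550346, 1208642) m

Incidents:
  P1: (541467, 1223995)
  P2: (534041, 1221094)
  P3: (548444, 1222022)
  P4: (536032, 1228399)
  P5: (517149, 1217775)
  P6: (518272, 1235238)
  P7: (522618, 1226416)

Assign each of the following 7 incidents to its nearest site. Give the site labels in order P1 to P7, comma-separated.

P1 → Z-17 (d²=36193274.00)
P2 → Z-17 (d²=33278977.00)
P3 → Z-17 (d²=99000580.00)
P4 → Z-17 (d²=109018421.00)
P5 → Z-3 (d²=20622740.00)
P6 → Z-12 (d²=12520084.00)
P7 → Z-12 (d²=151503140.00)

Z-17, Z-17, Z-17, Z-17, Z-3, Z-12, Z-12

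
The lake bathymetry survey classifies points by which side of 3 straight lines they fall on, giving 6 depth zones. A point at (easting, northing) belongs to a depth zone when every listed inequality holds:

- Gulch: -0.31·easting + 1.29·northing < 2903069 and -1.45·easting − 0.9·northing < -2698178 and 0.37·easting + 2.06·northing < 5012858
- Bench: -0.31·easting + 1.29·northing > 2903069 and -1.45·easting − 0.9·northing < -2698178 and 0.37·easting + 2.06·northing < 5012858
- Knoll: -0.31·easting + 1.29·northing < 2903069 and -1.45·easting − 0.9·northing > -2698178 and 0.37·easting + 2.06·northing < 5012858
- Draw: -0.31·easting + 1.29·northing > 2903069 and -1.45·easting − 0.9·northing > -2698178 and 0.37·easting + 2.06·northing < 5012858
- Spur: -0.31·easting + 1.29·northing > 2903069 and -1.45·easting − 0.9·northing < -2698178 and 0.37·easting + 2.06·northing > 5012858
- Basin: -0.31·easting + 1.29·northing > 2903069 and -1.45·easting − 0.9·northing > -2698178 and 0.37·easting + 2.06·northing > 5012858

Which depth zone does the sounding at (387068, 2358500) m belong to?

-0.31·387068 + 1.29·2358500 = 2922473.920, which is > 2903069
-1.45·387068 − 0.9·2358500 = -2683898.600, which is > -2698178
0.37·387068 + 2.06·2358500 = 5001725.160, which is < 5012858
This sign pattern matches Draw.

Draw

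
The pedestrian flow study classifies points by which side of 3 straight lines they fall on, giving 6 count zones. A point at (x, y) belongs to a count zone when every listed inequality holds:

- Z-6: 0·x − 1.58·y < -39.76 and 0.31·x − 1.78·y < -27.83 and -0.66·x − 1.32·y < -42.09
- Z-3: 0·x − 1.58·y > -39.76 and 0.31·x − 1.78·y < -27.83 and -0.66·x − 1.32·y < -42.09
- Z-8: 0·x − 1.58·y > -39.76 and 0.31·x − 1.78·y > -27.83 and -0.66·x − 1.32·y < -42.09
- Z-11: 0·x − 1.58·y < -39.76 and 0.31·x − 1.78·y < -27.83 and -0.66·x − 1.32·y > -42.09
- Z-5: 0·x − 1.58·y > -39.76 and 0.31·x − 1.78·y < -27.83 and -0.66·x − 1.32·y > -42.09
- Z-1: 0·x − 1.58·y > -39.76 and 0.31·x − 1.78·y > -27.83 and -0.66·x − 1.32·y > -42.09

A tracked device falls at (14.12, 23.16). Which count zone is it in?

Z-5

0·14.12 − 1.58·23.16 = -36.593, which is > -39.76
0.31·14.12 − 1.78·23.16 = -36.848, which is < -27.83
-0.66·14.12 − 1.32·23.16 = -39.890, which is > -42.09
This sign pattern matches Z-5.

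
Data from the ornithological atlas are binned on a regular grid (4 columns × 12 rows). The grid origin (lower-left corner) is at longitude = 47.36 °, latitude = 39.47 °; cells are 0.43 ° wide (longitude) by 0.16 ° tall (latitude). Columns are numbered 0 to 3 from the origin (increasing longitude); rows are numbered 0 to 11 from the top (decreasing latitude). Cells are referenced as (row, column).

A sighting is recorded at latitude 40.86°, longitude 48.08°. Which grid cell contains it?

(3, 1)

Column index: ⌊(48.08 − 47.36) / 0.43⌋ = ⌊1.674⌋ = 1
Row offset from origin: ⌊(40.86 − 39.47) / 0.16⌋ = ⌊8.688⌋ = 8 → row 3 (counted from top)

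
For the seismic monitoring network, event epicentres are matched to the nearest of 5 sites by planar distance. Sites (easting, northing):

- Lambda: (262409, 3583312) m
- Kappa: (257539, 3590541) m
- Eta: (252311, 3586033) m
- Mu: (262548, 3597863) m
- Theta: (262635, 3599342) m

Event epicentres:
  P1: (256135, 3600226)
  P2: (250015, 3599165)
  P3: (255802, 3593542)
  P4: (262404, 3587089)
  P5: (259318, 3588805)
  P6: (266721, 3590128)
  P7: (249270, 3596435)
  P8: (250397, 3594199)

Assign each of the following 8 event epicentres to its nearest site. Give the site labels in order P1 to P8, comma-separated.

P1 → Theta (d²=43031456.00)
P2 → Kappa (d²=130983952.00)
P3 → Kappa (d²=12023170.00)
P4 → Lambda (d²=14265754.00)
P5 → Kappa (d²=6178537.00)
P6 → Lambda (d²=65051200.00)
P7 → Kappa (d²=103115597.00)
P8 → Kappa (d²=64389128.00)

Theta, Kappa, Kappa, Lambda, Kappa, Lambda, Kappa, Kappa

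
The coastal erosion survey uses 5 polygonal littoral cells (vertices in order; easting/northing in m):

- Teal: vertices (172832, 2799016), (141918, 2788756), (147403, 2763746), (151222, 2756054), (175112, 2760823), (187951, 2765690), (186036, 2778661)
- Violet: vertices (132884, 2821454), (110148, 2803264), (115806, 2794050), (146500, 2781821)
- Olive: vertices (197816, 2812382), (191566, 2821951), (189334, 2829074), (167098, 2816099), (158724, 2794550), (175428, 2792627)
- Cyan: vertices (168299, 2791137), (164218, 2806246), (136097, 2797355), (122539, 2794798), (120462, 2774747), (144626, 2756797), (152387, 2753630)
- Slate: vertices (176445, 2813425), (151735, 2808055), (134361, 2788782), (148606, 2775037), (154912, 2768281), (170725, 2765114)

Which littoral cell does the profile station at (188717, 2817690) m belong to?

Olive

Cast a ray rightward from (188717, 2817690). For each polygon, the edges (by vertex number in listed order) whose endpoints lie on opposite sides of northing = 2817690, where each meets that height, and whether that is right or left of the point:
Teal: no edge straddles that height → 0 crossings.
Violet: 1–2 at easting≈128179.3 (left), 4–1 at easting≈134177.1 (left) → 0 crossings.
Olive: 1–2 at easting≈194349.1 (right), 3–4 at easting≈169824.6 (left) → 1 crossing.
Cyan: no edge straddles that height → 0 crossings.
Slate: no edge straddles that height → 0 crossings.
Only Olive has an odd count, so the point is inside Olive.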